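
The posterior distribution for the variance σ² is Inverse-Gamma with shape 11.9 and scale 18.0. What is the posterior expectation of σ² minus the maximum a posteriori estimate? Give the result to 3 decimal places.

0.256

Mode = β/(α+1) = 18.0/12.9 = 1.395.
Mean = β/(α−1) = 18.0/10.9 = 1.651.
Difference = 1.651 − 1.395 = 0.256.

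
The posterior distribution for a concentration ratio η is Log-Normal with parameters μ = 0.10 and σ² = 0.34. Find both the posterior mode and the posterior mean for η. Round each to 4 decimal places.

MAP = 0.7866, posterior mean = 1.3100

Mode = exp(μ − σ²) = exp(-0.24) = 0.7866.
Mean = exp(μ + σ²/2) = exp(0.270) = 1.3100.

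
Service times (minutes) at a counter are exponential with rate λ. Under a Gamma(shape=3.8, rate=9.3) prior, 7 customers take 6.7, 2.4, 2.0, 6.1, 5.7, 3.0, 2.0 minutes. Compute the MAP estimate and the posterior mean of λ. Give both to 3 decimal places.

Σ times = 27.9. Posterior: Gamma(shape = 3.8+7 = 10.8, rate = 9.3+27.9 = 37.2).
Mode = (α−1)/β = 9.8/37.2 = 0.263.
Mean = α/β = 10.8/37.2 = 0.290.
The posterior is right-skewed, so the mean exceeds the mode.

λ_MAP = 0.263, E[λ|data] = 0.290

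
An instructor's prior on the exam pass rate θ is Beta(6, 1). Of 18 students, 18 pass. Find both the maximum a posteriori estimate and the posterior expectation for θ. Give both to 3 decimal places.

Posterior: Beta(6+18, 1+0) = Beta(24, 1).
Since β = 1 ≤ 1 and α > 1, the Beta density is monotone increasing on [0,1]; the mode is at 1.
Mean = 24/(24+1) = 0.960.

maximum a posteriori estimate = 1.000, posterior expectation = 0.960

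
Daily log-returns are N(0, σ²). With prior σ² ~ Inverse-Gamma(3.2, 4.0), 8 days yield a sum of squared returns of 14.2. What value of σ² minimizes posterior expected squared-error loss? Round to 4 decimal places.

Posterior: Inverse-Gamma(shape = 3.2+8/2 = 7.2, scale = 4.0+14.2/2 = 11.1).
Mode = β/(α+1) = 11.1/8.2 = 1.3537.
Mean = β/(α−1) = 11.1/6.2 = 1.7903.
Squared-error loss ⇒ the optimal estimator is the posterior mean.

1.7903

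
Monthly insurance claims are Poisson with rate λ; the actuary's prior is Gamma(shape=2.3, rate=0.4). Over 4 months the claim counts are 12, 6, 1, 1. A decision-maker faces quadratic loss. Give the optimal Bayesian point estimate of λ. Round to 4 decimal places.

Σ counts = 20. Posterior: Gamma(shape = 2.3+20 = 22.3, rate = 0.4+4 = 4.4).
Mode = (α−1)/β = 21.3/4.4 = 4.8409.
Mean = α/β = 22.3/4.4 = 5.0682.
Quadratic loss ⇒ the optimal estimator is the posterior mean.

5.0682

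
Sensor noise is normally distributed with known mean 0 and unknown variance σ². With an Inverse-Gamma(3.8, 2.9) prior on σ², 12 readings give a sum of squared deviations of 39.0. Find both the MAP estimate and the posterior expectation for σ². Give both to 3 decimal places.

Posterior: Inverse-Gamma(shape = 3.8+12/2 = 9.8, scale = 2.9+39.0/2 = 22.4).
Mode = β/(α+1) = 22.4/10.8 = 2.074.
Mean = β/(α−1) = 22.4/8.8 = 2.545.
The posterior is right-skewed, so the mean exceeds the mode.

MAP: 2.074. Posterior mean: 2.545.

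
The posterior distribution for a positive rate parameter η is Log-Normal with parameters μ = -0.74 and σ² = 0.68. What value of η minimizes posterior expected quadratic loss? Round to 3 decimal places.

Mode = exp(μ − σ²) = exp(-1.42) = 0.242.
Mean = exp(μ + σ²/2) = exp(-0.400) = 0.670.
Quadratic loss ⇒ the optimal estimator is the posterior mean.

0.670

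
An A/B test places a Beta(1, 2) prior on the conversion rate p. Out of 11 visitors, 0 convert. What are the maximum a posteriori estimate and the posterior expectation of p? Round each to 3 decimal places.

Posterior: Beta(1+0, 2+11) = Beta(1, 13).
Since α = 1 ≤ 1 and β > 1, the Beta density is monotone decreasing on [0,1]; the mode is at 0.
Mean = 1/(1+13) = 0.071.
The mean is pulled above the mode by the posterior's right skew.

MAP: 0.000. Posterior mean: 0.071.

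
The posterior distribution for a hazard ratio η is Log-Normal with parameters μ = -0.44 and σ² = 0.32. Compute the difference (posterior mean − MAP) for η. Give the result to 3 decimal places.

0.288

Mode = exp(μ − σ²) = exp(-0.76) = 0.468.
Mean = exp(μ + σ²/2) = exp(-0.280) = 0.756.
Difference = 0.756 − 0.468 = 0.288.
Mean > mode: the posterior has a right tail.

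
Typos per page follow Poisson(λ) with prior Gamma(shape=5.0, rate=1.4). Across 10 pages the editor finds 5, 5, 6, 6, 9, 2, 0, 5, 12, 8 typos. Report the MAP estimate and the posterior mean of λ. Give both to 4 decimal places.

Σ counts = 58. Posterior: Gamma(shape = 5.0+58 = 63.0, rate = 1.4+10 = 11.4).
Mode = (α−1)/β = 62.0/11.4 = 5.4386.
Mean = α/β = 63.0/11.4 = 5.5263.

MAP estimate = 5.4386, posterior mean = 5.5263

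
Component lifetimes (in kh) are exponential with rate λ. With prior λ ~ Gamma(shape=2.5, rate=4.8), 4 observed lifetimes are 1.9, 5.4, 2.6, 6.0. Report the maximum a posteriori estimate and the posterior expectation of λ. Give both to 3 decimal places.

MAP: 0.266. Posterior mean: 0.314.

Σ times = 15.9. Posterior: Gamma(shape = 2.5+4 = 6.5, rate = 4.8+15.9 = 20.7).
Mode = (α−1)/β = 5.5/20.7 = 0.266.
Mean = α/β = 6.5/20.7 = 0.314.
The posterior is right-skewed, so the mean exceeds the mode.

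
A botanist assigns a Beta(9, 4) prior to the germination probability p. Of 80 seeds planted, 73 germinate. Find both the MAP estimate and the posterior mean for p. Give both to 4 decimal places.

MAP: 0.8901. Posterior mean: 0.8817.

Posterior: Beta(9+73, 4+7) = Beta(82, 11).
Mode = (82−1)/(82+11−2) = 81/91 = 0.8901.
Mean = 82/(82+11) = 82/93 = 0.8817.
Left-skewed posterior ⇒ mean < mode.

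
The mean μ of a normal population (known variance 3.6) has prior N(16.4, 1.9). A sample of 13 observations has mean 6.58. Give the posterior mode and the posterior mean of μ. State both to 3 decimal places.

Posterior for μ is Normal. Precision-weighted mean: (1/1.9·16.4 + 13/3.6·6.58) / (1/1.9 + 13/3.6) = 7.829.
A Normal posterior is symmetric, so mode = mean.

MAP = 7.829, posterior mean = 7.829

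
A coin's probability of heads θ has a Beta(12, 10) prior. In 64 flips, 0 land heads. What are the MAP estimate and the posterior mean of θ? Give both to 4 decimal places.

MAP = 0.1310; posterior mean = 0.1395

Posterior: Beta(12+0, 10+64) = Beta(12, 74).
Mode = (12−1)/(12+74−2) = 11/84 = 0.1310.
Mean = 12/(12+74) = 12/86 = 0.1395.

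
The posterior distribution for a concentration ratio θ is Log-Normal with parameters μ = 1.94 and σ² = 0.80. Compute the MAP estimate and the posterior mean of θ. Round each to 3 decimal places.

MAP: 3.127. Posterior mean: 10.381.

Mode = exp(μ − σ²) = exp(1.14) = 3.127.
Mean = exp(μ + σ²/2) = exp(2.340) = 10.381.
Mean > mode: the posterior has a right tail.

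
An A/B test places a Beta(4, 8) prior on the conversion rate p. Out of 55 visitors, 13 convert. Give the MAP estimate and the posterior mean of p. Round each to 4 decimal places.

MAP: 0.2462. Posterior mean: 0.2537.

Posterior: Beta(4+13, 8+42) = Beta(17, 50).
Mode = (17−1)/(17+50−2) = 16/65 = 0.2462.
Mean = 17/(17+50) = 17/67 = 0.2537.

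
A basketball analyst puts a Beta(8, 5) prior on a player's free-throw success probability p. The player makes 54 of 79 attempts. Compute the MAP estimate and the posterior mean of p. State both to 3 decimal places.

Posterior: Beta(8+54, 5+25) = Beta(62, 30).
Mode = (62−1)/(62+30−2) = 61/90 = 0.678.
Mean = 62/(62+30) = 62/92 = 0.674.
Mode > mean: the posterior has a left tail.

MAP estimate = 0.678, posterior mean = 0.674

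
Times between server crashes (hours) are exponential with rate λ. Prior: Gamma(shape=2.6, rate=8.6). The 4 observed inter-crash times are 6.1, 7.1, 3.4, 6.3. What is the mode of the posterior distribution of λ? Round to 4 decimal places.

0.1778

Σ times = 22.9. Posterior: Gamma(shape = 2.6+4 = 6.6, rate = 8.6+22.9 = 31.5).
Mode = (α−1)/β = 5.6/31.5 = 0.1778.
Mean = α/β = 6.6/31.5 = 0.2095.
This is the posterior mode — the MAP estimate.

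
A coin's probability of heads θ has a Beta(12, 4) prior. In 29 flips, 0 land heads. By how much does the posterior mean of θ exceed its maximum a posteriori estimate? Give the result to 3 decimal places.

Posterior: Beta(12+0, 4+29) = Beta(12, 33).
Mode = (12−1)/(12+33−2) = 11/43 = 0.256.
Mean = 12/(12+33) = 12/45 = 0.267.
Difference = 0.267 − 0.256 = 0.011.

0.011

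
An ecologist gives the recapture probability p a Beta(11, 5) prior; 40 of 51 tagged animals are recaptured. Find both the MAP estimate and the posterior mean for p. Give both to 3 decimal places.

Posterior: Beta(11+40, 5+11) = Beta(51, 16).
Mode = (51−1)/(51+16−2) = 50/65 = 0.769.
Mean = 51/(51+16) = 51/67 = 0.761.

MAP: 0.769. Posterior mean: 0.761.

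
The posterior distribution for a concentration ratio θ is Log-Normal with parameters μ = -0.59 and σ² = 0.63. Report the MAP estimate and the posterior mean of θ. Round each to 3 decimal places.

MAP = 0.295, posterior mean = 0.760

Mode = exp(μ − σ²) = exp(-1.22) = 0.295.
Mean = exp(μ + σ²/2) = exp(-0.275) = 0.760.
The mean is pulled above the mode by the posterior's right skew.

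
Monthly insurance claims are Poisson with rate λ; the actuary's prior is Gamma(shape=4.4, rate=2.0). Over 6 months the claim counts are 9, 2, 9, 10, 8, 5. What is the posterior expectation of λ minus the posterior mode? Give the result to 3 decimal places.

Σ counts = 43. Posterior: Gamma(shape = 4.4+43 = 47.4, rate = 2.0+6 = 8.0).
Mode = (α−1)/β = 46.4/8.0 = 5.800.
Mean = α/β = 47.4/8.0 = 5.925.
Difference = 5.925 − 5.800 = 0.125.
The posterior is right-skewed, so the mean exceeds the mode.

0.125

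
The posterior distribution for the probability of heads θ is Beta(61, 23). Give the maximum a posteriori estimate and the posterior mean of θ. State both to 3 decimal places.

MAP: 0.732. Posterior mean: 0.726.

Mode = (61−1)/(61+23−2) = 60/82 = 0.732.
Mean = 61/(61+23) = 61/84 = 0.726.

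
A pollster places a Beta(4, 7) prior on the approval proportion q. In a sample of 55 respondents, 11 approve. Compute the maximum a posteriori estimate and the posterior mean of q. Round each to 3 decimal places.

MAP = 0.219, posterior mean = 0.227

Posterior: Beta(4+11, 7+44) = Beta(15, 51).
Mode = (15−1)/(15+51−2) = 14/64 = 0.219.
Mean = 15/(15+51) = 15/66 = 0.227.
Mean > mode: the posterior has a right tail.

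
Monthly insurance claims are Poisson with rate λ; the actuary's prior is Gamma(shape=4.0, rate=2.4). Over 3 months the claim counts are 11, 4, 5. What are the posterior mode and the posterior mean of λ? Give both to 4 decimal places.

Σ counts = 20. Posterior: Gamma(shape = 4.0+20 = 24.0, rate = 2.4+3 = 5.4).
Mode = (α−1)/β = 23.0/5.4 = 4.2593.
Mean = α/β = 24.0/5.4 = 4.4444.
The posterior is right-skewed, so the mean exceeds the mode.

MAP: 4.2593. Posterior mean: 4.4444.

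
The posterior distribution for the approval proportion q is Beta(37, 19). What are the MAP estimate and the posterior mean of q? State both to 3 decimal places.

MAP = 0.667; posterior mean = 0.661

Mode = (37−1)/(37+19−2) = 36/54 = 0.667.
Mean = 37/(37+19) = 37/56 = 0.661.
Left-skewed posterior ⇒ mean < mode.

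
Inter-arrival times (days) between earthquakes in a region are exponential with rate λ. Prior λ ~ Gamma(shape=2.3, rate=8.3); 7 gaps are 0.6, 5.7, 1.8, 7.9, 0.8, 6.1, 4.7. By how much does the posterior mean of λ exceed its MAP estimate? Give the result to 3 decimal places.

Σ times = 27.6. Posterior: Gamma(shape = 2.3+7 = 9.3, rate = 8.3+27.6 = 35.9).
Mode = (α−1)/β = 8.3/35.9 = 0.231.
Mean = α/β = 9.3/35.9 = 0.259.
Difference = 0.259 − 0.231 = 0.028.
The mean is pulled above the mode by the posterior's right skew.

0.028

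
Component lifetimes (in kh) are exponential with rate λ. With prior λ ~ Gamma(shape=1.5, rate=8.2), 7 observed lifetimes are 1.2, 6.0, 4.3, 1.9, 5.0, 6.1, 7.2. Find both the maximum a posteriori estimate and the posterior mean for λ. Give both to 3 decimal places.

MAP = 0.188, posterior mean = 0.213

Σ times = 31.7. Posterior: Gamma(shape = 1.5+7 = 8.5, rate = 8.2+31.7 = 39.9).
Mode = (α−1)/β = 7.5/39.9 = 0.188.
Mean = α/β = 8.5/39.9 = 0.213.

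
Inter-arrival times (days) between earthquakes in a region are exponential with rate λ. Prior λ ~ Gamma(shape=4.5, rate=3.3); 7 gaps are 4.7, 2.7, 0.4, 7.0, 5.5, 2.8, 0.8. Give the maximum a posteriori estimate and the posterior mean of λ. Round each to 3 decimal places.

Σ times = 23.9. Posterior: Gamma(shape = 4.5+7 = 11.5, rate = 3.3+23.9 = 27.2).
Mode = (α−1)/β = 10.5/27.2 = 0.386.
Mean = α/β = 11.5/27.2 = 0.423.

MAP = 0.386, posterior mean = 0.423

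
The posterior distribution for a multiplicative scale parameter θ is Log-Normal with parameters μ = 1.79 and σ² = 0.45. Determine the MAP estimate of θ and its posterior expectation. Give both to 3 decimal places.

MAP: 3.819. Posterior mean: 7.501.

Mode = exp(μ − σ²) = exp(1.34) = 3.819.
Mean = exp(μ + σ²/2) = exp(2.015) = 7.501.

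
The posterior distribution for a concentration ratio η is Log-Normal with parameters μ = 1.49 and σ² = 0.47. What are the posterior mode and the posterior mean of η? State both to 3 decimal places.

posterior mode = 2.773, posterior mean = 5.613

Mode = exp(μ − σ²) = exp(1.02) = 2.773.
Mean = exp(μ + σ²/2) = exp(1.725) = 5.613.
Right-skewed posterior ⇒ mode < mean.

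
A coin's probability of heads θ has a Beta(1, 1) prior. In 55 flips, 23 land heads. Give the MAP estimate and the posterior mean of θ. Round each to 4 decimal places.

MAP = 0.4182, posterior mean = 0.4211

Posterior: Beta(1+23, 1+32) = Beta(24, 33).
Mode = (24−1)/(24+33−2) = 23/55 = 0.4182.
With a flat prior the MAP equals the MLE, 23/55.
Mean = 24/(24+33) = 24/57 = 0.4211.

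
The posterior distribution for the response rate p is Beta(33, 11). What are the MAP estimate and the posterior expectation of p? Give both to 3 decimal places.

Mode = (33−1)/(33+11−2) = 32/42 = 0.762.
Mean = 33/(33+11) = 33/44 = 0.750.
The posterior is left-skewed, so the mode exceeds the mean.

MAP = 0.762; posterior mean = 0.750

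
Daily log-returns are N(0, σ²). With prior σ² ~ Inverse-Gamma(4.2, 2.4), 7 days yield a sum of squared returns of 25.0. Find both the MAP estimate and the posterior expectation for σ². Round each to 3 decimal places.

MAP: 1.713. Posterior mean: 2.224.

Posterior: Inverse-Gamma(shape = 4.2+7/2 = 7.7, scale = 2.4+25.0/2 = 14.9).
Mode = β/(α+1) = 14.9/8.7 = 1.713.
Mean = β/(α−1) = 14.9/6.7 = 2.224.
Mean > mode: the posterior has a right tail.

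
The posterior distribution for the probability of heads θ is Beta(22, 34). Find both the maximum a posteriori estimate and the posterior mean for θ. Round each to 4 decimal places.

Mode = (22−1)/(22+34−2) = 21/54 = 0.3889.
Mean = 22/(22+34) = 22/56 = 0.3929.
Mean > mode: the posterior has a right tail.

θ_MAP = 0.3889, E[θ|data] = 0.3929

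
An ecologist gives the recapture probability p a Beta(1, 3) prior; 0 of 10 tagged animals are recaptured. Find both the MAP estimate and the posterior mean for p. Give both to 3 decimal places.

MAP = 0.000; posterior mean = 0.071

Posterior: Beta(1+0, 3+10) = Beta(1, 13).
Since α = 1 ≤ 1 and β > 1, the Beta density is monotone decreasing on [0,1]; the mode is at 0.
Mean = 1/(1+13) = 0.071.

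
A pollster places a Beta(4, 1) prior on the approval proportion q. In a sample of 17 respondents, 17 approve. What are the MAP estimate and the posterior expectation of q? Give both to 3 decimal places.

Posterior: Beta(4+17, 1+0) = Beta(21, 1).
Since β = 1 ≤ 1 and α > 1, the Beta density is monotone increasing on [0,1]; the mode is at 1.
Mean = 21/(21+1) = 0.955.

MAP estimate = 1.000, posterior expectation = 0.955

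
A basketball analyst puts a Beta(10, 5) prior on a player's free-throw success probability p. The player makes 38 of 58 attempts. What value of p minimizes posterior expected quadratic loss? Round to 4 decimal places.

0.6575

Posterior: Beta(10+38, 5+20) = Beta(48, 25).
Mode = (48−1)/(48+25−2) = 47/71 = 0.6620.
Mean = 48/(48+25) = 48/73 = 0.6575.
Quadratic loss ⇒ the optimal estimator is the posterior mean.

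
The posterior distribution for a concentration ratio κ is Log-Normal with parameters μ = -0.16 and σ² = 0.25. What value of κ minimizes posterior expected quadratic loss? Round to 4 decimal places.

Mode = exp(μ − σ²) = exp(-0.41) = 0.6637.
Mean = exp(μ + σ²/2) = exp(-0.035) = 0.9656.
Quadratic loss ⇒ the optimal estimator is the posterior mean.

0.9656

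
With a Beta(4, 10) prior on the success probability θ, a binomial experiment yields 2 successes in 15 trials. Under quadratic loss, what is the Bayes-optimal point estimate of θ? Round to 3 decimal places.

0.207

Posterior: Beta(4+2, 10+13) = Beta(6, 23).
Mode = (6−1)/(6+23−2) = 5/27 = 0.185.
Mean = 6/(6+23) = 6/29 = 0.207.
Quadratic loss ⇒ the optimal estimator is the posterior mean.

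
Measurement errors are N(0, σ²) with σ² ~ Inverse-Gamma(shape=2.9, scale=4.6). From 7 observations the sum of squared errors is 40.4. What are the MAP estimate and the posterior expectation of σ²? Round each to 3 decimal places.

MAP estimate = 3.351, posterior expectation = 4.593

Posterior: Inverse-Gamma(shape = 2.9+7/2 = 6.4, scale = 4.6+40.4/2 = 24.8).
Mode = β/(α+1) = 24.8/7.4 = 3.351.
Mean = β/(α−1) = 24.8/5.4 = 4.593.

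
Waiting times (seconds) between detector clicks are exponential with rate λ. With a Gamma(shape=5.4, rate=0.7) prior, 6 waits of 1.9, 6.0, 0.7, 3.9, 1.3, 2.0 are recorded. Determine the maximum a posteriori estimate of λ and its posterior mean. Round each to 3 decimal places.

Σ times = 15.8. Posterior: Gamma(shape = 5.4+6 = 11.4, rate = 0.7+15.8 = 16.5).
Mode = (α−1)/β = 10.4/16.5 = 0.630.
Mean = α/β = 11.4/16.5 = 0.691.

MAP = 0.630, posterior mean = 0.691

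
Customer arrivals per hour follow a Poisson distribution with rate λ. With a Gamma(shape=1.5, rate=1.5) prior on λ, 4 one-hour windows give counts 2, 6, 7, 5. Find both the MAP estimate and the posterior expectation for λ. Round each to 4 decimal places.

MAP estimate = 3.7273, posterior expectation = 3.9091

Σ counts = 20. Posterior: Gamma(shape = 1.5+20 = 21.5, rate = 1.5+4 = 5.5).
Mode = (α−1)/β = 20.5/5.5 = 3.7273.
Mean = α/β = 21.5/5.5 = 3.9091.
Right-skewed posterior ⇒ mode < mean.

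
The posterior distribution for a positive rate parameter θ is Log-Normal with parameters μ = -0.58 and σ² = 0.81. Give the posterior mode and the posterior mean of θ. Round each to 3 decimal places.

Mode = exp(μ − σ²) = exp(-1.39) = 0.249.
Mean = exp(μ + σ²/2) = exp(-0.175) = 0.839.

θ_MAP = 0.249, E[θ|data] = 0.839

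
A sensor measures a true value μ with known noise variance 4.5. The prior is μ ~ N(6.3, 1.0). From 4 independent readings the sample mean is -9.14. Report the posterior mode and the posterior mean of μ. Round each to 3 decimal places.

Posterior for μ is Normal. Precision-weighted mean: (1/1.0·6.3 + 4/4.5·-9.14) / (1/1.0 + 4/4.5) = -0.966.
A Normal posterior is symmetric, so mode = mean.

μ_MAP = -0.966, E[μ|data] = -0.966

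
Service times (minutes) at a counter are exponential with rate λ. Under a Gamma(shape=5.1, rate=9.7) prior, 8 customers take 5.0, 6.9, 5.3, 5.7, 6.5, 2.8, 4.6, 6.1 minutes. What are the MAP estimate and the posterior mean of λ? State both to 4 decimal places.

Σ times = 42.9. Posterior: Gamma(shape = 5.1+8 = 13.1, rate = 9.7+42.9 = 52.6).
Mode = (α−1)/β = 12.1/52.6 = 0.2300.
Mean = α/β = 13.1/52.6 = 0.2490.
Mean > mode: the posterior has a right tail.

MAP = 0.2300; posterior mean = 0.2490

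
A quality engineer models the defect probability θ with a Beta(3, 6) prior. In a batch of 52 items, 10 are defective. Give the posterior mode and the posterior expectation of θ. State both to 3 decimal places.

Posterior: Beta(3+10, 6+42) = Beta(13, 48).
Mode = (13−1)/(13+48−2) = 12/59 = 0.203.
Mean = 13/(13+48) = 13/61 = 0.213.

MAP: 0.203. Posterior mean: 0.213.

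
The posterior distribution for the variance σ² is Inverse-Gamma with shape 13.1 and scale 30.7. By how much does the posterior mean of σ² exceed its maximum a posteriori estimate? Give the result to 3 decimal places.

0.360

Mode = β/(α+1) = 30.7/14.1 = 2.177.
Mean = β/(α−1) = 30.7/12.1 = 2.537.
Difference = 2.537 − 2.177 = 0.360.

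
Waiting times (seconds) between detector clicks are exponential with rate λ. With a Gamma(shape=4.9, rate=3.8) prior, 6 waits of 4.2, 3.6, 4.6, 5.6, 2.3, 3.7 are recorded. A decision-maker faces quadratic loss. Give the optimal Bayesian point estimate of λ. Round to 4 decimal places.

0.3921

Σ times = 24.0. Posterior: Gamma(shape = 4.9+6 = 10.9, rate = 3.8+24.0 = 27.8).
Mode = (α−1)/β = 9.9/27.8 = 0.3561.
Mean = α/β = 10.9/27.8 = 0.3921.
Quadratic loss ⇒ the optimal estimator is the posterior mean.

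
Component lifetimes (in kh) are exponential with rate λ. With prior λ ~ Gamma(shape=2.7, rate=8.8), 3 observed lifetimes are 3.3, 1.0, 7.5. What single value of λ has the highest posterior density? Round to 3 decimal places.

0.228

Σ times = 11.8. Posterior: Gamma(shape = 2.7+3 = 5.7, rate = 8.8+11.8 = 20.6).
Mode = (α−1)/β = 4.7/20.6 = 0.228.
Mean = α/β = 5.7/20.6 = 0.277.
This is the posterior mode — the MAP estimate.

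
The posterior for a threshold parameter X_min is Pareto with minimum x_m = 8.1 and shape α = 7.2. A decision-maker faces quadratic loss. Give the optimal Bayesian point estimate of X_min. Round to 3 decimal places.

The Pareto density is strictly decreasing on [x_m, ∞), so the mode is x_m = 8.100.
Mean = α·x_m/(α−1) = 7.2·8.1/6.2 = 9.406.
Quadratic loss ⇒ the optimal estimator is the posterior mean.

9.406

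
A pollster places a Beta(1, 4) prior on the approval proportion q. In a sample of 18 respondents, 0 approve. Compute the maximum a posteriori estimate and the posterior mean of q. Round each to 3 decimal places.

MAP = 0.000; posterior mean = 0.043

Posterior: Beta(1+0, 4+18) = Beta(1, 22).
Since α = 1 ≤ 1 and β > 1, the Beta density is monotone decreasing on [0,1]; the mode is at 0.
Mean = 1/(1+22) = 0.043.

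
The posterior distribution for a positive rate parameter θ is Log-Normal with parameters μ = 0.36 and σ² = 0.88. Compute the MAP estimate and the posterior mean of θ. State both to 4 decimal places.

MAP: 0.5945. Posterior mean: 2.2255.

Mode = exp(μ − σ²) = exp(-0.52) = 0.5945.
Mean = exp(μ + σ²/2) = exp(0.800) = 2.2255.
The mean is pulled above the mode by the posterior's right skew.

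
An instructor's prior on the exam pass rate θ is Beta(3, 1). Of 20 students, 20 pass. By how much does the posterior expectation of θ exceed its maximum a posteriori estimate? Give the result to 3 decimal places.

-0.042

Posterior: Beta(3+20, 1+0) = Beta(23, 1).
Since β = 1 ≤ 1 and α > 1, the Beta density is monotone increasing on [0,1]; the mode is at 1.
Mean = 23/(23+1) = 0.958.
Difference = 0.958 − 1.000 = -0.042.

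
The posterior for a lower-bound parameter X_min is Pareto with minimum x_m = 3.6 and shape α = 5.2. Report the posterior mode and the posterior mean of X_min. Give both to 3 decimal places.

X_min_MAP = 3.600, E[X_min|data] = 4.457

The Pareto density is strictly decreasing on [x_m, ∞), so the mode is x_m = 3.600.
Mean = α·x_m/(α−1) = 5.2·3.6/4.2 = 4.457.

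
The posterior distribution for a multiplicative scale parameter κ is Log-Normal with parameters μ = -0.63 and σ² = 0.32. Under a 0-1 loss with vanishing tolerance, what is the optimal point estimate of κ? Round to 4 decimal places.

Mode = exp(μ − σ²) = exp(-0.95) = 0.3867.
Mean = exp(μ + σ²/2) = exp(-0.470) = 0.6250.
This is the posterior mode — the MAP estimate.

0.3867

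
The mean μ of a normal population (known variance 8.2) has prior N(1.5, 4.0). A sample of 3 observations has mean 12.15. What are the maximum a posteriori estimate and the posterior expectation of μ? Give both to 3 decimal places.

Posterior for μ is Normal. Precision-weighted mean: (1/4.0·1.5 + 3/8.2·12.15) / (1/4.0 + 3/8.2) = 7.827.
A Normal posterior is symmetric, so mode = mean.

MAP = 7.827, posterior mean = 7.827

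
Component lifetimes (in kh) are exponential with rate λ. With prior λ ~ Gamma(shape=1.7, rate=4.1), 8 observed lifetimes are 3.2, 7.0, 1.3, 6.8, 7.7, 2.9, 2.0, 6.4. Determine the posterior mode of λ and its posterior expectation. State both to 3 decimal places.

Σ times = 37.3. Posterior: Gamma(shape = 1.7+8 = 9.7, rate = 4.1+37.3 = 41.4).
Mode = (α−1)/β = 8.7/41.4 = 0.210.
Mean = α/β = 9.7/41.4 = 0.234.
Mean > mode: the posterior has a right tail.

posterior mode = 0.210, posterior expectation = 0.234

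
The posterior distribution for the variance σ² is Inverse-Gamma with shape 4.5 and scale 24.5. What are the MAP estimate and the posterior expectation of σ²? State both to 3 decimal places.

MAP: 4.455. Posterior mean: 7.000.

Mode = β/(α+1) = 24.5/5.5 = 4.455.
Mean = β/(α−1) = 24.5/3.5 = 7.000.
The mean is pulled above the mode by the posterior's right skew.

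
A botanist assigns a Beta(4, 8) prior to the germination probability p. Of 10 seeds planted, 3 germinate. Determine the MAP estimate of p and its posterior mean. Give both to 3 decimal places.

MAP = 0.300, posterior mean = 0.318

Posterior: Beta(4+3, 8+7) = Beta(7, 15).
Mode = (7−1)/(7+15−2) = 6/20 = 0.300.
Mean = 7/(7+15) = 7/22 = 0.318.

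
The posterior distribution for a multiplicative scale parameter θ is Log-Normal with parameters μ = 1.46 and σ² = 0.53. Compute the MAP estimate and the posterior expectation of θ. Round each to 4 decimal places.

Mode = exp(μ − σ²) = exp(0.93) = 2.5345.
Mean = exp(μ + σ²/2) = exp(1.725) = 5.6125.
Mean > mode: the posterior has a right tail.

θ_MAP = 2.5345, E[θ|data] = 5.6125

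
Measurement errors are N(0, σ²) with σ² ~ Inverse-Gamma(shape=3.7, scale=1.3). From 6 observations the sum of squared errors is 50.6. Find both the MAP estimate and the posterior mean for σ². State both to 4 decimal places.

Posterior: Inverse-Gamma(shape = 3.7+6/2 = 6.7, scale = 1.3+50.6/2 = 26.6).
Mode = β/(α+1) = 26.6/7.7 = 3.4545.
Mean = β/(α−1) = 26.6/5.7 = 4.6667.
The mean is pulled above the mode by the posterior's right skew.

MAP: 3.4545. Posterior mean: 4.6667.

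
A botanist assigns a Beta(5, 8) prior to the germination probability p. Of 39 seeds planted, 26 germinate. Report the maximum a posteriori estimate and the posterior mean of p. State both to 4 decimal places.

Posterior: Beta(5+26, 8+13) = Beta(31, 21).
Mode = (31−1)/(31+21−2) = 30/50 = 0.6000.
Mean = 31/(31+21) = 31/52 = 0.5962.

MAP = 0.6000; posterior mean = 0.5962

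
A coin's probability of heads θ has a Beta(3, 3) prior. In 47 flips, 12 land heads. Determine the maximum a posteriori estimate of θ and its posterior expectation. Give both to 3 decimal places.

θ_MAP = 0.275, E[θ|data] = 0.283

Posterior: Beta(3+12, 3+35) = Beta(15, 38).
Mode = (15−1)/(15+38−2) = 14/51 = 0.275.
Mean = 15/(15+38) = 15/53 = 0.283.
The posterior is right-skewed, so the mean exceeds the mode.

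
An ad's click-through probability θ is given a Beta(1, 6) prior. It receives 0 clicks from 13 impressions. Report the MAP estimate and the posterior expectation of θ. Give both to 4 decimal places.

Posterior: Beta(1+0, 6+13) = Beta(1, 19).
Since α = 1 ≤ 1 and β > 1, the Beta density is monotone decreasing on [0,1]; the mode is at 0.
Mean = 1/(1+19) = 0.0500.
Mean > mode: the posterior has a right tail.

MAP = 0.0000; posterior mean = 0.0500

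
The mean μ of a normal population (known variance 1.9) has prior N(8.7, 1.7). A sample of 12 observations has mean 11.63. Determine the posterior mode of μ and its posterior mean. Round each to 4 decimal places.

Posterior for μ is Normal. Precision-weighted mean: (1/1.7·8.7 + 12/1.9·11.63) / (1/1.7 + 12/1.9) = 11.3804.
A Normal posterior is symmetric, so mode = mean.

MAP: 11.3804. Posterior mean: 11.3804.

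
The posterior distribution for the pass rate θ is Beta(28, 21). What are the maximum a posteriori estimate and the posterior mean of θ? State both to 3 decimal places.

Mode = (28−1)/(28+21−2) = 27/47 = 0.574.
Mean = 28/(28+21) = 28/49 = 0.571.

MAP: 0.574. Posterior mean: 0.571.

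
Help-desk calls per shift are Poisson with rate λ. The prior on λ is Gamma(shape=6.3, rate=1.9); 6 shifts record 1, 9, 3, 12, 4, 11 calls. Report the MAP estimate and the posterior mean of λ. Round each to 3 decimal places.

Σ counts = 40. Posterior: Gamma(shape = 6.3+40 = 46.3, rate = 1.9+6 = 7.9).
Mode = (α−1)/β = 45.3/7.9 = 5.734.
Mean = α/β = 46.3/7.9 = 5.861.
The posterior is right-skewed, so the mean exceeds the mode.

λ_MAP = 5.734, E[λ|data] = 5.861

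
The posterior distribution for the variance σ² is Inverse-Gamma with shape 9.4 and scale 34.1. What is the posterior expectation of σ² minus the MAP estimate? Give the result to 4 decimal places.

0.7807

Mode = β/(α+1) = 34.1/10.4 = 3.2788.
Mean = β/(α−1) = 34.1/8.4 = 4.0595.
Difference = 4.0595 − 3.2788 = 0.7807.
Right-skewed posterior ⇒ mode < mean.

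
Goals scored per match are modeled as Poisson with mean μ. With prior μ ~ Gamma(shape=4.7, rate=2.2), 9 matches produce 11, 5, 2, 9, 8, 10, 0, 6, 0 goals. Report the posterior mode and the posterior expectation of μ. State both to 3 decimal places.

posterior mode = 4.884, posterior expectation = 4.973

Σ counts = 51. Posterior: Gamma(shape = 4.7+51 = 55.7, rate = 2.2+9 = 11.2).
Mode = (α−1)/β = 54.7/11.2 = 4.884.
Mean = α/β = 55.7/11.2 = 4.973.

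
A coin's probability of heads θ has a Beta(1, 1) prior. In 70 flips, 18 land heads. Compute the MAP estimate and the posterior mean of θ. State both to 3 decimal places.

MAP = 0.257; posterior mean = 0.264

Posterior: Beta(1+18, 1+52) = Beta(19, 53).
Mode = (19−1)/(19+53−2) = 18/70 = 0.257.
With a flat prior the MAP equals the MLE, 18/70.
Mean = 19/(19+53) = 19/72 = 0.264.
Right-skewed posterior ⇒ mode < mean.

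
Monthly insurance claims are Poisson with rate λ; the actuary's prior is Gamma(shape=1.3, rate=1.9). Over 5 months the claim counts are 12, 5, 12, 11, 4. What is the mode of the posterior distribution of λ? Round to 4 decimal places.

Σ counts = 44. Posterior: Gamma(shape = 1.3+44 = 45.3, rate = 1.9+5 = 6.9).
Mode = (α−1)/β = 44.3/6.9 = 6.4203.
Mean = α/β = 45.3/6.9 = 6.5652.
This is the posterior mode — the MAP estimate.

6.4203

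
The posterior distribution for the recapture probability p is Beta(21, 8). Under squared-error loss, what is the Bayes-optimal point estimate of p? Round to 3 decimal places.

Mode = (21−1)/(21+8−2) = 20/27 = 0.741.
Mean = 21/(21+8) = 21/29 = 0.724.
Squared-error loss ⇒ the optimal estimator is the posterior mean.

0.724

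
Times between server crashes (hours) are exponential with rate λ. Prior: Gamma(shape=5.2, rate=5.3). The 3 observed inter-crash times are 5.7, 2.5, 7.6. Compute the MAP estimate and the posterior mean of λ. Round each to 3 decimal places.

Σ times = 15.8. Posterior: Gamma(shape = 5.2+3 = 8.2, rate = 5.3+15.8 = 21.1).
Mode = (α−1)/β = 7.2/21.1 = 0.341.
Mean = α/β = 8.2/21.1 = 0.389.

MAP: 0.341. Posterior mean: 0.389.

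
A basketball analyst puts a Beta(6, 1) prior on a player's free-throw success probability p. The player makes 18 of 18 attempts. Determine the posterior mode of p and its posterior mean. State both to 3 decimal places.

Posterior: Beta(6+18, 1+0) = Beta(24, 1).
Since β = 1 ≤ 1 and α > 1, the Beta density is monotone increasing on [0,1]; the mode is at 1.
Mean = 24/(24+1) = 0.960.

MAP = 1.000, posterior mean = 0.960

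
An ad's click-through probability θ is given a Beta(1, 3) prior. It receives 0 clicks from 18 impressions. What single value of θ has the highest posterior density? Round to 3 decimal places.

Posterior: Beta(1+0, 3+18) = Beta(1, 21).
Since α = 1 ≤ 1 and β > 1, the Beta density is monotone decreasing on [0,1]; the mode is at 0.
Mean = 1/(1+21) = 0.045.
This is the posterior mode — the MAP estimate.

0.000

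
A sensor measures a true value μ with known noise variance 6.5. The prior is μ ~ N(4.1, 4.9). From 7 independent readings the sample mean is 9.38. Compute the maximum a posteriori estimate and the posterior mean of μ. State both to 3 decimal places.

Posterior for μ is Normal. Precision-weighted mean: (1/4.9·4.1 + 7/6.5·9.38) / (1/4.9 + 7/6.5) = 8.539.
A Normal posterior is symmetric, so mode = mean.

MAP = 8.539, posterior mean = 8.539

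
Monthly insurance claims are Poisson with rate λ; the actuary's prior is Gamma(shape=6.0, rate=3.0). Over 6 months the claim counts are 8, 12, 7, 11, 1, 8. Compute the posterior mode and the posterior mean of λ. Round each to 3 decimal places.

MAP: 5.778. Posterior mean: 5.889.

Σ counts = 47. Posterior: Gamma(shape = 6.0+47 = 53.0, rate = 3.0+6 = 9.0).
Mode = (α−1)/β = 52.0/9.0 = 5.778.
Mean = α/β = 53.0/9.0 = 5.889.
The posterior is right-skewed, so the mean exceeds the mode.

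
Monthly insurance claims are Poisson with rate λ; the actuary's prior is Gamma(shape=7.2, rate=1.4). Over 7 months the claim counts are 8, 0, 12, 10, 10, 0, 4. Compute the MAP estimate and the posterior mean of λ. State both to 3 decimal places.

Σ counts = 44. Posterior: Gamma(shape = 7.2+44 = 51.2, rate = 1.4+7 = 8.4).
Mode = (α−1)/β = 50.2/8.4 = 5.976.
Mean = α/β = 51.2/8.4 = 6.095.

MAP = 5.976, posterior mean = 6.095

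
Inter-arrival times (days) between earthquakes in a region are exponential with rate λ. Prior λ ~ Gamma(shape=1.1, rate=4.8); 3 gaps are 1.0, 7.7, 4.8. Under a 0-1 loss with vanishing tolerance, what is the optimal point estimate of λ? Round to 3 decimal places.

0.169

Σ times = 13.5. Posterior: Gamma(shape = 1.1+3 = 4.1, rate = 4.8+13.5 = 18.3).
Mode = (α−1)/β = 3.1/18.3 = 0.169.
Mean = α/β = 4.1/18.3 = 0.224.
This is the posterior mode — the MAP estimate.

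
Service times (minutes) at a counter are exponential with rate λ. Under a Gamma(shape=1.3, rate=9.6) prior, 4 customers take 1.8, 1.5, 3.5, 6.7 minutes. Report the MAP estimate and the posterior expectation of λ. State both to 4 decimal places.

MAP estimate = 0.1861, posterior expectation = 0.2294

Σ times = 13.5. Posterior: Gamma(shape = 1.3+4 = 5.3, rate = 9.6+13.5 = 23.1).
Mode = (α−1)/β = 4.3/23.1 = 0.1861.
Mean = α/β = 5.3/23.1 = 0.2294.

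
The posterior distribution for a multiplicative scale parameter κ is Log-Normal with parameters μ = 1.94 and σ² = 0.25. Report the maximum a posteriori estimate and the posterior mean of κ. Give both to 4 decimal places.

Mode = exp(μ − σ²) = exp(1.69) = 5.4195.
Mean = exp(μ + σ²/2) = exp(2.065) = 7.8853.

MAP = 5.4195; posterior mean = 7.8853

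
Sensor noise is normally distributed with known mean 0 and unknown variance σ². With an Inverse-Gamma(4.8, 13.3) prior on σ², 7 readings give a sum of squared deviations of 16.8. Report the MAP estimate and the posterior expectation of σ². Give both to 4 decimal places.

σ²_MAP = 2.3333, E[σ²|data] = 2.9726

Posterior: Inverse-Gamma(shape = 4.8+7/2 = 8.3, scale = 13.3+16.8/2 = 21.7).
Mode = β/(α+1) = 21.7/9.3 = 2.3333.
Mean = β/(α−1) = 21.7/7.3 = 2.9726.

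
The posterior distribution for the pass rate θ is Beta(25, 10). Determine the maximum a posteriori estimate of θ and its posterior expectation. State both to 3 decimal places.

maximum a posteriori estimate = 0.727, posterior expectation = 0.714

Mode = (25−1)/(25+10−2) = 24/33 = 0.727.
Mean = 25/(25+10) = 25/35 = 0.714.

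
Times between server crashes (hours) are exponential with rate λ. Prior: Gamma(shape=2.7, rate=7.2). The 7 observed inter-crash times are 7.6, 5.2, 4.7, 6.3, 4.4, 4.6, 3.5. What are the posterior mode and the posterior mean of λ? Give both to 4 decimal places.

MAP = 0.2000; posterior mean = 0.2230

Σ times = 36.3. Posterior: Gamma(shape = 2.7+7 = 9.7, rate = 7.2+36.3 = 43.5).
Mode = (α−1)/β = 8.7/43.5 = 0.2000.
Mean = α/β = 9.7/43.5 = 0.2230.
The posterior is right-skewed, so the mean exceeds the mode.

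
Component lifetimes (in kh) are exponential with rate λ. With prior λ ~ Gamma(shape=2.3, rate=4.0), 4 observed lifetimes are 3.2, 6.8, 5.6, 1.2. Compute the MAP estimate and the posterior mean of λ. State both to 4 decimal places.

MAP: 0.2548. Posterior mean: 0.3029.

Σ times = 16.8. Posterior: Gamma(shape = 2.3+4 = 6.3, rate = 4.0+16.8 = 20.8).
Mode = (α−1)/β = 5.3/20.8 = 0.2548.
Mean = α/β = 6.3/20.8 = 0.3029.
The mean is pulled above the mode by the posterior's right skew.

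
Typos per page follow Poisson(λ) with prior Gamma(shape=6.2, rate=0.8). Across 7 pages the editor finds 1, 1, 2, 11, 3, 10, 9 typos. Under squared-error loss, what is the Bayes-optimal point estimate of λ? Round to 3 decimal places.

Σ counts = 37. Posterior: Gamma(shape = 6.2+37 = 43.2, rate = 0.8+7 = 7.8).
Mode = (α−1)/β = 42.2/7.8 = 5.410.
Mean = α/β = 43.2/7.8 = 5.538.
Squared-error loss ⇒ the optimal estimator is the posterior mean.

5.538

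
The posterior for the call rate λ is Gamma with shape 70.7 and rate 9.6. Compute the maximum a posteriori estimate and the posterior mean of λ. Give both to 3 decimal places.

Mode = (α−1)/β = 69.7/9.6 = 7.260.
Mean = α/β = 70.7/9.6 = 7.365.
The posterior is right-skewed, so the mean exceeds the mode.

MAP = 7.260, posterior mean = 7.365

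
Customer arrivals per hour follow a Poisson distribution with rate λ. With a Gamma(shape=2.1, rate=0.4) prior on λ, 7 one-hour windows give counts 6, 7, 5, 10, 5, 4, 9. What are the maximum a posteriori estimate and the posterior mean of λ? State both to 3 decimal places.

MAP: 6.365. Posterior mean: 6.500.

Σ counts = 46. Posterior: Gamma(shape = 2.1+46 = 48.1, rate = 0.4+7 = 7.4).
Mode = (α−1)/β = 47.1/7.4 = 6.365.
Mean = α/β = 48.1/7.4 = 6.500.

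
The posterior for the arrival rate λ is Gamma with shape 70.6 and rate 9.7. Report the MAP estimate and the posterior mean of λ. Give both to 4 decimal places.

MAP estimate = 7.1753, posterior mean = 7.2784

Mode = (α−1)/β = 69.6/9.7 = 7.1753.
Mean = α/β = 70.6/9.7 = 7.2784.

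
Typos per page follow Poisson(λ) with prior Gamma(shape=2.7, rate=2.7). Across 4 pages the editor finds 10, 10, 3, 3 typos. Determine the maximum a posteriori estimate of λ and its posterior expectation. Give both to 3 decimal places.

Σ counts = 26. Posterior: Gamma(shape = 2.7+26 = 28.7, rate = 2.7+4 = 6.7).
Mode = (α−1)/β = 27.7/6.7 = 4.134.
Mean = α/β = 28.7/6.7 = 4.284.

λ_MAP = 4.134, E[λ|data] = 4.284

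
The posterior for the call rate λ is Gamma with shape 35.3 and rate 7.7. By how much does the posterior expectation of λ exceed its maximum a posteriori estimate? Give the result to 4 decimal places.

Mode = (α−1)/β = 34.3/7.7 = 4.4545.
Mean = α/β = 35.3/7.7 = 4.5844.
Difference = 4.5844 − 4.4545 = 0.1299.

0.1299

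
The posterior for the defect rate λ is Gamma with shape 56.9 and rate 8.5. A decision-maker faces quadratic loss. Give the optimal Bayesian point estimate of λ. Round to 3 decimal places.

6.694

Mode = (α−1)/β = 55.9/8.5 = 6.576.
Mean = α/β = 56.9/8.5 = 6.694.
Quadratic loss ⇒ the optimal estimator is the posterior mean.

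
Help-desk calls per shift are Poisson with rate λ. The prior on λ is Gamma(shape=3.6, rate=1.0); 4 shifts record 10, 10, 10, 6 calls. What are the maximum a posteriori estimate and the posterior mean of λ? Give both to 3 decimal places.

MAP = 7.720; posterior mean = 7.920

Σ counts = 36. Posterior: Gamma(shape = 3.6+36 = 39.6, rate = 1.0+4 = 5.0).
Mode = (α−1)/β = 38.6/5.0 = 7.720.
Mean = α/β = 39.6/5.0 = 7.920.
Right-skewed posterior ⇒ mode < mean.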